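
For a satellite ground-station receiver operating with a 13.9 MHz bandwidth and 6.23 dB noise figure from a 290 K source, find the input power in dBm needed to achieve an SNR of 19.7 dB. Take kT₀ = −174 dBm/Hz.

Sensitivity = −174 + 10 log₁₀(B) + NF + SNR_min
= −174 + 71.43 + 6.23 + 19.7
= −76.64 dBm → −76.6 dBm

−76.6 dBm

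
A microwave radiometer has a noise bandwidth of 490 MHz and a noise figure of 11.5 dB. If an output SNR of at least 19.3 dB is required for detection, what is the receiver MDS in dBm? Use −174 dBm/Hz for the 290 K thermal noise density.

Sensitivity = −174 + 10 log₁₀(B) + NF + SNR_min
= −174 + 86.9 + 11.5 + 19.3
= −56.3 dBm → −56.3 dBm

−56.3 dBm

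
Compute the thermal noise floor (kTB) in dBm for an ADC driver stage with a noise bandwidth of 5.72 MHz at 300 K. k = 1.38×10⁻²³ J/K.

−106.3 dBm

P_n = kTB = 1.38×10⁻²³ × 300 × 5.72×10⁶ = 2.37×10⁻¹⁴ W
In dBm: 10 log₁₀(2.37×10⁻¹⁴ / 10⁻³) = −106.3 dBm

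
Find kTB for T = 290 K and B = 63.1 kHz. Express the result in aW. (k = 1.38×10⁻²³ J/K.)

253 aW

P_n = kTB = 1.38×10⁻²³ × 290 × 6.31×10⁴ = 2.53×10⁻¹⁶ W = 253 aW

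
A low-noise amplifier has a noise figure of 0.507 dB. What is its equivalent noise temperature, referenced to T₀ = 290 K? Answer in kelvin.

35.9 K

F = 10^(0.507/10) = 1.12383
T_e = (F − 1)·T₀ = (1.12383 − 1) × 290 = 35.9 K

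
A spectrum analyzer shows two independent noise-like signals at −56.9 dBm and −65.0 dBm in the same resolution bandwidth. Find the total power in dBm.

−56.3 dBm

Convert to linear, add, convert back:
P₁ = 2.04×10⁻⁹ W, P₂ = 3.16×10⁻¹⁰ W
P_tot = 2.36×10⁻⁹ W → 10 log₁₀(P_tot / 10⁻³) = −56.3 dBm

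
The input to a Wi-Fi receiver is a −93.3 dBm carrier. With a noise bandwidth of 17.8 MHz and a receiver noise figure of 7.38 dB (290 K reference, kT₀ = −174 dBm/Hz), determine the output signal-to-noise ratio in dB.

0.8 dB

Noise floor: N = −174 + 10 log₁₀(B) + NF
10 log₁₀(1.78×10⁷) = 72.5 dB
N = −174 + 72.5 + 7.38 = −94.12 dBm
SNR = P_sig − N = −93.3 − (−94.12) = 0.82 dB → 0.8 dB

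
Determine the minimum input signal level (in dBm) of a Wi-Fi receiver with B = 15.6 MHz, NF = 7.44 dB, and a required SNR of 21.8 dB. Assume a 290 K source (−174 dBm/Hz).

−72.8 dBm

Sensitivity = −174 + 10 log₁₀(B) + NF + SNR_min
= −174 + 71.93 + 7.44 + 21.8
= −72.83 dBm → −72.8 dBm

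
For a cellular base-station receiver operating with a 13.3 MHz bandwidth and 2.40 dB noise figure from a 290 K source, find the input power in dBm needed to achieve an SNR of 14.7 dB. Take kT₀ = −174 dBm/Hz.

Sensitivity = −174 + 10 log₁₀(B) + NF + SNR_min
= −174 + 71.24 + 2.40 + 14.7
= −85.66 dBm → −85.7 dBm

−85.7 dBm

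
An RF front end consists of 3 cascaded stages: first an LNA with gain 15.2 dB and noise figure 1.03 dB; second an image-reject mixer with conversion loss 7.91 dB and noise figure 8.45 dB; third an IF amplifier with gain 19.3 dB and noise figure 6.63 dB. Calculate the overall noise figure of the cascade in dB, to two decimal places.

Convert to linear (a loss of L dB is a gain of −L dB): F_i = 10^(NF_i/10), G_i = 10^(G_i,dB/10)
  Stage 1: F_1 = 10^(1.03/10) = 1.268, G_1 = 10^(15.2/10) = 33.11
  Stage 2: F_2 = 10^(8.45/10) = 6.998, G_2 = 10^(−7.91/10) = 0.1618
  Stage 3: F_3 = 10^(6.63/10) = 4.603, G_3 = 10^(19.3/10) = 85.11
Friis cascade:
  F = 1.268 + (6.998 − 1)/33.11 + (4.603 − 1)/5.358 = 2.121
NF = 10 log₁₀(2.121) = 3.27 dB

3.27 dB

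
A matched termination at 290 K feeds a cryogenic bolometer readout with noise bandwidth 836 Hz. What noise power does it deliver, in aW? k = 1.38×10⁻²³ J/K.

P_n = kTB = 1.38×10⁻²³ × 290 × 8.36×10² = 3.35×10⁻¹⁸ W = 3.35 aW

3.35 aW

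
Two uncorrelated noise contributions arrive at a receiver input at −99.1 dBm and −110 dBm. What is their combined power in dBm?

−98.8 dBm

Convert to linear, add, convert back:
P₁ = 1.23×10⁻¹³ W, P₂ = 1.00×10⁻¹⁴ W
P_tot = 1.33×10⁻¹³ W → 10 log₁₀(P_tot / 10⁻³) = −98.8 dBm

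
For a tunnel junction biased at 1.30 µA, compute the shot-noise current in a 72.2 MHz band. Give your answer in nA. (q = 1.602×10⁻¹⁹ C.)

5.48 nA

I_n = √(2qI·B)
2qI·B = 2 × 1.602×10⁻¹⁹ × 1.30×10⁻⁶ × 7.22×10⁷ = 3.01×10⁻¹⁷ A²
I_n = √(3.01×10⁻¹⁷) = 5.48×10⁻⁹ A = 5.48 nA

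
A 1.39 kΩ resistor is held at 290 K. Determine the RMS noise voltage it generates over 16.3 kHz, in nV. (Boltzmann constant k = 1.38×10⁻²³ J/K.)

V_n = √(4kTRB)
4kTRB = 4 × 1.38×10⁻²³ × 290 × 1.39×10³ × 1.63×10⁴ = 3.63×10⁻¹³ V²
V_n = √(3.63×10⁻¹³) = 6.02×10⁻⁷ V = 602 nV

602 nV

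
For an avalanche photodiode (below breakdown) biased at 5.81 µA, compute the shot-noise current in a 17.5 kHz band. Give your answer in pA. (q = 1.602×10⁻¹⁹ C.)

I_n = √(2qI·B)
2qI·B = 2 × 1.602×10⁻¹⁹ × 5.81×10⁻⁶ × 1.75×10⁴ = 3.26×10⁻²⁰ A²
I_n = √(3.26×10⁻²⁰) = 1.80×10⁻¹⁰ A = 180 pA

180 pA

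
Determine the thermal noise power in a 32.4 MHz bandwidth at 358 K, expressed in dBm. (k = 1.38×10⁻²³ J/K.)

−98.0 dBm

P_n = kTB = 1.38×10⁻²³ × 358 × 3.24×10⁷ = 1.60×10⁻¹³ W
In dBm: 10 log₁₀(1.60×10⁻¹³ / 10⁻³) = −98.0 dBm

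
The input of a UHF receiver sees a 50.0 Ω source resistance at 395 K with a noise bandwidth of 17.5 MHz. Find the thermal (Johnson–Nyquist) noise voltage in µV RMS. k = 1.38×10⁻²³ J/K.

V_n = √(4kTRB)
4kTRB = 4 × 1.38×10⁻²³ × 395 × 5.00×10¹ × 1.75×10⁷ = 1.91×10⁻¹¹ V²
V_n = √(1.91×10⁻¹¹) = 4.37×10⁻⁶ V = 4.37 µV

4.37 µV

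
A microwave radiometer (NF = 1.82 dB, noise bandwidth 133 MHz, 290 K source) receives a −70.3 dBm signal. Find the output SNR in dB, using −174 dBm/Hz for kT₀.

Noise floor: N = −174 + 10 log₁₀(B) + NF
10 log₁₀(1.33×10⁸) = 81.24 dB
N = −174 + 81.24 + 1.82 = −90.94 dBm
SNR = P_sig − N = −70.3 − (−90.94) = 20.64 dB → 20.6 dB

20.6 dB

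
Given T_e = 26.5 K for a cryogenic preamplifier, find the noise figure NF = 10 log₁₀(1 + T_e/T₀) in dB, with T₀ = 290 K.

F = 1 + T_e/T₀ = 1 + 26.5/290 = 1.09138
NF = 10 log₁₀(1.09138) = 0.380 dB

0.380 dB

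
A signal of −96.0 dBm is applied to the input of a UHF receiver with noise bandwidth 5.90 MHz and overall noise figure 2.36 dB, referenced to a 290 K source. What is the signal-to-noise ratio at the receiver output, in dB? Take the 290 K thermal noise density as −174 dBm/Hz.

Noise floor: N = −174 + 10 log₁₀(B) + NF
10 log₁₀(5.90×10⁶) = 67.71 dB
N = −174 + 67.71 + 2.36 = −103.93 dBm
SNR = P_sig − N = −96.0 − (−103.93) = 7.93 dB → 7.9 dB

7.9 dB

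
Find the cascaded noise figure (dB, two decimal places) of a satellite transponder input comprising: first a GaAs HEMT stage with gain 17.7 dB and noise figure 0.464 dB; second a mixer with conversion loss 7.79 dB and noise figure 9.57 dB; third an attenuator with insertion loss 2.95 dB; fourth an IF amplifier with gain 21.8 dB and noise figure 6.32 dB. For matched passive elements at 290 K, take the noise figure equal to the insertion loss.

3.03 dB

Convert to linear (a loss of L dB is a gain of −L dB): F_i = 10^(NF_i/10), G_i = 10^(G_i,dB/10)
  Stage 1: F_1 = 10^(0.464/10) = 1.113, G_1 = 10^(17.7/10) = 58.88
  Stage 2: F_2 = 10^(9.57/10) = 9.057, G_2 = 10^(−7.79/10) = 0.1663
  Stage 3: F_3 = 10^(2.95/10) = 1.972, G_3 = 10^(−2.95/10) = 0.5070
  Stage 4: F_4 = 10^(6.32/10) = 4.285, G_4 = 10^(21.8/10) = 151.4
Friis cascade:
  F = 1.113 + (9.057 − 1)/58.88 + (1.972 − 1)/9.795 + (4.285 − 1)/4.966 = 2.010
NF = 10 log₁₀(2.010) = 3.03 dB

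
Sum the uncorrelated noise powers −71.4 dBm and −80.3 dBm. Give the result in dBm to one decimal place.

Convert to linear, add, convert back:
P₁ = 7.24×10⁻¹¹ W, P₂ = 9.33×10⁻¹² W
P_tot = 8.18×10⁻¹¹ W → 10 log₁₀(P_tot / 10⁻³) = −70.9 dBm

−70.9 dBm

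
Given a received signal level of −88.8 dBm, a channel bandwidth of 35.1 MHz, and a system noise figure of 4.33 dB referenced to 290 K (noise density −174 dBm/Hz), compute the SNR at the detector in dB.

Noise floor: N = −174 + 10 log₁₀(B) + NF
10 log₁₀(3.51×10⁷) = 75.45 dB
N = −174 + 75.45 + 4.33 = −94.22 dBm
SNR = P_sig − N = −88.8 − (−94.22) = 5.42 dB → 5.4 dB

5.4 dB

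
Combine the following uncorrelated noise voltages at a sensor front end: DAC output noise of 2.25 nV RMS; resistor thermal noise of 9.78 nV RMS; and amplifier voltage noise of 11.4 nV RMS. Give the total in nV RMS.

15.2 nV

Uncorrelated sources add in power (mean-square): V_tot = √(ΣV_i²)
V_tot = √[(2.25×10⁻⁹)² + (9.78×10⁻⁹)² + (1.14×10⁻⁸)²] = 1.52×10⁻⁸ V = 15.2 nV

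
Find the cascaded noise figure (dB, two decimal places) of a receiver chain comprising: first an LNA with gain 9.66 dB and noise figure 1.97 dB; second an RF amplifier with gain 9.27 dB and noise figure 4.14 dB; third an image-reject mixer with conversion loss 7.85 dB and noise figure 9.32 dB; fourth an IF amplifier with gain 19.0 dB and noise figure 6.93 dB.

3.32 dB

Convert to linear (a loss of L dB is a gain of −L dB): F_i = 10^(NF_i/10), G_i = 10^(G_i,dB/10)
  Stage 1: F_1 = 10^(1.97/10) = 1.574, G_1 = 10^(9.66/10) = 9.247
  Stage 2: F_2 = 10^(4.14/10) = 2.594, G_2 = 10^(9.27/10) = 8.453
  Stage 3: F_3 = 10^(9.32/10) = 8.551, G_3 = 10^(−7.85/10) = 0.1641
  Stage 4: F_4 = 10^(6.93/10) = 4.932, G_4 = 10^(19.0/10) = 79.43
Friis cascade:
  F = 1.574 + (2.594 − 1)/9.247 + (8.551 − 1)/78.16 + (4.932 − 1)/12.82 = 2.150
NF = 10 log₁₀(2.150) = 3.32 dB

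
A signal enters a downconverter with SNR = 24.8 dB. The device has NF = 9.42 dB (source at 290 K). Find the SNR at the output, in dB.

By definition F = SNR_in/SNR_out, so in dB: SNR_out = SNR_in − NF
SNR_out = 24.8 − 9.42 = 15.38 dB

15.38 dB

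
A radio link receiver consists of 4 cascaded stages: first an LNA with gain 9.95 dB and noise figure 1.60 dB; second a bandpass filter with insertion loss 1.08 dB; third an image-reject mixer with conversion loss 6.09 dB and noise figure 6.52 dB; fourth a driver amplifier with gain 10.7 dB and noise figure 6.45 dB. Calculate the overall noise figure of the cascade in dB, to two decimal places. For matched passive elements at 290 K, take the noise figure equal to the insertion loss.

5.71 dB

Convert to linear (a loss of L dB is a gain of −L dB): F_i = 10^(NF_i/10), G_i = 10^(G_i,dB/10)
  Stage 1: F_1 = 10^(1.60/10) = 1.445, G_1 = 10^(9.95/10) = 9.886
  Stage 2: F_2 = 10^(1.08/10) = 1.282, G_2 = 10^(−1.08/10) = 0.7798
  Stage 3: F_3 = 10^(6.52/10) = 4.487, G_3 = 10^(−6.09/10) = 0.2460
  Stage 4: F_4 = 10^(6.45/10) = 4.416, G_4 = 10^(10.7/10) = 11.75
Friis cascade:
  F = 1.445 + (1.282 − 1)/9.886 + (4.487 − 1)/7.709 + (4.416 − 1)/1.897 = 3.727
NF = 10 log₁₀(3.727) = 5.71 dB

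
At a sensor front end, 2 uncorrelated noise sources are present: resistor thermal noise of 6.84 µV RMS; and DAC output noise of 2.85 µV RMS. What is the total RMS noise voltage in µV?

7.41 µV

Uncorrelated sources add in power (mean-square): V_tot = √(ΣV_i²)
V_tot = √[(6.84×10⁻⁶)² + (2.85×10⁻⁶)²] = 7.41×10⁻⁶ V = 7.41 µV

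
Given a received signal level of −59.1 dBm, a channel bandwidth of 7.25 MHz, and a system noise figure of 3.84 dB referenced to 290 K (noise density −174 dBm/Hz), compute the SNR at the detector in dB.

42.5 dB

Noise floor: N = −174 + 10 log₁₀(B) + NF
10 log₁₀(7.25×10⁶) = 68.6 dB
N = −174 + 68.6 + 3.84 = −101.56 dBm
SNR = P_sig − N = −59.1 − (−101.56) = 42.46 dB → 42.5 dB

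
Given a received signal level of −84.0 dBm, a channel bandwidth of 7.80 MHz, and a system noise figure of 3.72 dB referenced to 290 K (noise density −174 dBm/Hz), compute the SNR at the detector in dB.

17.4 dB

Noise floor: N = −174 + 10 log₁₀(B) + NF
10 log₁₀(7.80×10⁶) = 68.92 dB
N = −174 + 68.92 + 3.72 = −101.36 dBm
SNR = P_sig − N = −84.0 − (−101.36) = 17.36 dB → 17.4 dB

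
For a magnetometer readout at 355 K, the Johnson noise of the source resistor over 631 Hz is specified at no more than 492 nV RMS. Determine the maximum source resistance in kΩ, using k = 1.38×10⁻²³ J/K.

Johnson–Nyquist: V_n = √(4kTRB) ⇒ R = V_n² / (4kTB)
4kTB = 4 × 1.38×10⁻²³ × 355 × 6.31×10² = 1.24×10⁻¹⁷
R = (4.92×10⁻⁷)² / 1.24×10⁻¹⁷ = 1.96×10⁴ Ω = 19.6 kΩ

19.6 kΩ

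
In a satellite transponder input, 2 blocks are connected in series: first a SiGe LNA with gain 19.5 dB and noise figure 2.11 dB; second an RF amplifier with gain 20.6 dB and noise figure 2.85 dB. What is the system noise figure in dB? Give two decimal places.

Convert to linear (a loss of L dB is a gain of −L dB): F_i = 10^(NF_i/10), G_i = 10^(G_i,dB/10)
  Stage 1: F_1 = 10^(2.11/10) = 1.626, G_1 = 10^(19.5/10) = 89.13
  Stage 2: F_2 = 10^(2.85/10) = 1.928, G_2 = 10^(20.6/10) = 114.8
Friis cascade:
  F = 1.626 + (1.928 − 1)/89.13 = 1.636
NF = 10 log₁₀(1.636) = 2.14 dB

2.14 dB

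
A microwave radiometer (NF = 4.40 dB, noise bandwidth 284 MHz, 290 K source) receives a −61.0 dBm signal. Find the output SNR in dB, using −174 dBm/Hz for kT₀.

Noise floor: N = −174 + 10 log₁₀(B) + NF
10 log₁₀(2.84×10⁸) = 84.53 dB
N = −174 + 84.53 + 4.40 = −85.07 dBm
SNR = P_sig − N = −61.0 − (−85.07) = 24.07 dB → 24.1 dB

24.1 dB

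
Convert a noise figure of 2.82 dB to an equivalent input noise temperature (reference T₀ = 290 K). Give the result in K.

265 K

F = 10^(2.82/10) = 1.91426
T_e = (F − 1)·T₀ = (1.91426 − 1) × 290 = 265 K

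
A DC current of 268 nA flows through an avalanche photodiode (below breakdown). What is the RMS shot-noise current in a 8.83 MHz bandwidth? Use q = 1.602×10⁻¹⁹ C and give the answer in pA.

I_n = √(2qI·B)
2qI·B = 2 × 1.602×10⁻¹⁹ × 2.68×10⁻⁷ × 8.83×10⁶ = 7.58×10⁻¹⁹ A²
I_n = √(7.58×10⁻¹⁹) = 8.71×10⁻¹⁰ A = 871 pA

871 pA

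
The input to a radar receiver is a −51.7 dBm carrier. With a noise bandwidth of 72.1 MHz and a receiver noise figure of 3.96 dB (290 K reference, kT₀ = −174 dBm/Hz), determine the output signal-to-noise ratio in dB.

Noise floor: N = −174 + 10 log₁₀(B) + NF
10 log₁₀(7.21×10⁷) = 78.58 dB
N = −174 + 78.58 + 3.96 = −91.46 dBm
SNR = P_sig − N = −51.7 − (−91.46) = 39.76 dB → 39.8 dB

39.8 dB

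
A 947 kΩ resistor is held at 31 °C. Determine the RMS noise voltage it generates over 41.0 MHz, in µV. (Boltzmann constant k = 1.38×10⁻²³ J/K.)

T = 31 °C + 273.15 = 304.15 K
V_n = √(4kTRB)
4kTRB = 4 × 1.38×10⁻²³ × 304.15 × 9.47×10⁵ × 4.10×10⁷ = 6.52×10⁻⁷ V²
V_n = √(6.52×10⁻⁷) = 8.07×10⁻⁴ V = 807 µV

807 µV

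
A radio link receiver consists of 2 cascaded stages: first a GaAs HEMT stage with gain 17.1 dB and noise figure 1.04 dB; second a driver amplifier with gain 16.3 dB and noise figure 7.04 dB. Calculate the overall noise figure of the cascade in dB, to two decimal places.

1.30 dB

Convert to linear (a loss of L dB is a gain of −L dB): F_i = 10^(NF_i/10), G_i = 10^(G_i,dB/10)
  Stage 1: F_1 = 10^(1.04/10) = 1.271, G_1 = 10^(17.1/10) = 51.29
  Stage 2: F_2 = 10^(7.04/10) = 5.058, G_2 = 10^(16.3/10) = 42.66
Friis cascade:
  F = 1.271 + (5.058 − 1)/51.29 = 1.350
NF = 10 log₁₀(1.350) = 1.30 dB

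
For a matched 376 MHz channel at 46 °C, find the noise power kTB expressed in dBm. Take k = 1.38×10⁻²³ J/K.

−87.8 dBm

T = 46 °C + 273.15 = 319.15 K
P_n = kTB = 1.38×10⁻²³ × 319.15 × 3.76×10⁸ = 1.66×10⁻¹² W
In dBm: 10 log₁₀(1.66×10⁻¹² / 10⁻³) = −87.8 dBm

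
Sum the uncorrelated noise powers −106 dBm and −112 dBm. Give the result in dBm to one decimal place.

−105.0 dBm

Convert to linear, add, convert back:
P₁ = 2.51×10⁻¹⁴ W, P₂ = 6.31×10⁻¹⁵ W
P_tot = 3.14×10⁻¹⁴ W → 10 log₁₀(P_tot / 10⁻³) = −105.0 dBm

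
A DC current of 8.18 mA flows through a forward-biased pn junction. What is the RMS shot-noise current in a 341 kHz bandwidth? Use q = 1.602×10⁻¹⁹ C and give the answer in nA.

29.9 nA

I_n = √(2qI·B)
2qI·B = 2 × 1.602×10⁻¹⁹ × 8.18×10⁻³ × 3.41×10⁵ = 8.94×10⁻¹⁶ A²
I_n = √(8.94×10⁻¹⁶) = 2.99×10⁻⁸ A = 29.9 nA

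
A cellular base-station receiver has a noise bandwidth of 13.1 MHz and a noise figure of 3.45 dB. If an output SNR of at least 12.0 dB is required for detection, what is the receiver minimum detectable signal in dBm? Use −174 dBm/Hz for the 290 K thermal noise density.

−87.4 dBm

Sensitivity = −174 + 10 log₁₀(B) + NF + SNR_min
= −174 + 71.17 + 3.45 + 12.0
= −87.38 dBm → −87.4 dBm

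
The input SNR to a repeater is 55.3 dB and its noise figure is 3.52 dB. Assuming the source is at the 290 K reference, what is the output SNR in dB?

By definition F = SNR_in/SNR_out, so in dB: SNR_out = SNR_in − NF
SNR_out = 55.3 − 3.52 = 51.78 dB

51.78 dB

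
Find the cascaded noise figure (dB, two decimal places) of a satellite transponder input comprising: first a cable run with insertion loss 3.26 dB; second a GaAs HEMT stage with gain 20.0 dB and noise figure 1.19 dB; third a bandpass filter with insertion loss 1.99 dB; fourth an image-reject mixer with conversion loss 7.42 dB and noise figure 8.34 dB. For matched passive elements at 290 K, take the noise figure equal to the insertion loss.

Convert to linear (a loss of L dB is a gain of −L dB): F_i = 10^(NF_i/10), G_i = 10^(G_i,dB/10)
  Stage 1: F_1 = 10^(3.26/10) = 2.118, G_1 = 10^(−3.26/10) = 0.4721
  Stage 2: F_2 = 10^(1.19/10) = 1.315, G_2 = 10^(20.0/10) = 100.0
  Stage 3: F_3 = 10^(1.99/10) = 1.581, G_3 = 10^(−1.99/10) = 0.6324
  Stage 4: F_4 = 10^(8.34/10) = 6.823, G_4 = 10^(−7.42/10) = 0.1811
Friis cascade:
  F = 2.118 + (1.315 − 1)/0.4721 + (1.581 − 1)/47.21 + (6.823 − 1)/29.85 = 2.993
NF = 10 log₁₀(2.993) = 4.76 dB

4.76 dB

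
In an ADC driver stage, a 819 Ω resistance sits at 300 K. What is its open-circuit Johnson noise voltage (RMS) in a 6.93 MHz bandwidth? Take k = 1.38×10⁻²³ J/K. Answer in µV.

9.69 µV

V_n = √(4kTRB)
4kTRB = 4 × 1.38×10⁻²³ × 300 × 8.19×10² × 6.93×10⁶ = 9.40×10⁻¹¹ V²
V_n = √(9.40×10⁻¹¹) = 9.69×10⁻⁶ V = 9.69 µV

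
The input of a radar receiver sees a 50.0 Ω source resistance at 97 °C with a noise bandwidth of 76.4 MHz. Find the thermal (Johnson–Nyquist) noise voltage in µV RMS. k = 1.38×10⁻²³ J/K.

T = 97 °C + 273.15 = 370.15 K
V_n = √(4kTRB)
4kTRB = 4 × 1.38×10⁻²³ × 370.15 × 5.00×10¹ × 7.64×10⁷ = 7.81×10⁻¹¹ V²
V_n = √(7.81×10⁻¹¹) = 8.83×10⁻⁶ V = 8.83 µV

8.83 µV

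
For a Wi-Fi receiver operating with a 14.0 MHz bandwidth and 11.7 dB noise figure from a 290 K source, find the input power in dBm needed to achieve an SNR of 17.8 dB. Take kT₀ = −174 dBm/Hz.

Sensitivity = −174 + 10 log₁₀(B) + NF + SNR_min
= −174 + 71.46 + 11.7 + 17.8
= −73.04 dBm → −73.0 dBm

−73.0 dBm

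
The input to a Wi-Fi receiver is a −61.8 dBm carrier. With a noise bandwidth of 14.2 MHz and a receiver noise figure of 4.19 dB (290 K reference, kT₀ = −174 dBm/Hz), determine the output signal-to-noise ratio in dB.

Noise floor: N = −174 + 10 log₁₀(B) + NF
10 log₁₀(1.42×10⁷) = 71.52 dB
N = −174 + 71.52 + 4.19 = −98.29 dBm
SNR = P_sig − N = −61.8 − (−98.29) = 36.49 dB → 36.5 dB

36.5 dB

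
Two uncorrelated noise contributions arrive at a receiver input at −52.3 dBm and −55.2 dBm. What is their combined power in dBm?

Convert to linear, add, convert back:
P₁ = 5.89×10⁻⁹ W, P₂ = 3.02×10⁻⁹ W
P_tot = 8.91×10⁻⁹ W → 10 log₁₀(P_tot / 10⁻³) = −50.5 dBm

−50.5 dBm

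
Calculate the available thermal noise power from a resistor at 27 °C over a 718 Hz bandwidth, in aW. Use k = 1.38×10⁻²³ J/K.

T = 27 °C + 273.15 = 300.15 K
P_n = kTB = 1.38×10⁻²³ × 300.15 × 7.18×10² = 2.97×10⁻¹⁸ W = 2.97 aW

2.97 aW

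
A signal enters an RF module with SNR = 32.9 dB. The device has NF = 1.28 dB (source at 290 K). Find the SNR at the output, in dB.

By definition F = SNR_in/SNR_out, so in dB: SNR_out = SNR_in − NF
SNR_out = 32.9 − 1.28 = 31.62 dB

31.62 dB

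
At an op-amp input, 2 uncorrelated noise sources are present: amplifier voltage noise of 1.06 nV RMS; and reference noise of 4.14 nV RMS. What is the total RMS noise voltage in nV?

4.27 nV

Uncorrelated sources add in power (mean-square): V_tot = √(ΣV_i²)
V_tot = √[(1.06×10⁻⁹)² + (4.14×10⁻⁹)²] = 4.27×10⁻⁹ V = 4.27 nV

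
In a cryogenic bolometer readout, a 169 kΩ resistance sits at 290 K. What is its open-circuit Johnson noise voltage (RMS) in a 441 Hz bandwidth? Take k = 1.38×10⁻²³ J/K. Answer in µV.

1.09 µV

V_n = √(4kTRB)
4kTRB = 4 × 1.38×10⁻²³ × 290 × 1.69×10⁵ × 4.41×10² = 1.19×10⁻¹² V²
V_n = √(1.19×10⁻¹²) = 1.09×10⁻⁶ V = 1.09 µV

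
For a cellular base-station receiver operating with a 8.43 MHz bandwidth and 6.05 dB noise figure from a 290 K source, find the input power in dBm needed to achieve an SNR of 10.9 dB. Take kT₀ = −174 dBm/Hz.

Sensitivity = −174 + 10 log₁₀(B) + NF + SNR_min
= −174 + 69.26 + 6.05 + 10.9
= −87.79 dBm → −87.8 dBm

−87.8 dBm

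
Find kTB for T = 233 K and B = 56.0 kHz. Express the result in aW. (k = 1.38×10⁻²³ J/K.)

180 aW

P_n = kTB = 1.38×10⁻²³ × 233 × 5.60×10⁴ = 1.80×10⁻¹⁶ W = 180 aW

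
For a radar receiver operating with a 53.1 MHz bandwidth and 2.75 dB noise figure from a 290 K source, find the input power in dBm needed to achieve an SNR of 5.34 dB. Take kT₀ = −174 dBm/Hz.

Sensitivity = −174 + 10 log₁₀(B) + NF + SNR_min
= −174 + 77.25 + 2.75 + 5.34
= −88.66 dBm → −88.7 dBm

−88.7 dBm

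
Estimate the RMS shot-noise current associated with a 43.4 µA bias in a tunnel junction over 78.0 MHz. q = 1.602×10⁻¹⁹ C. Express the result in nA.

I_n = √(2qI·B)
2qI·B = 2 × 1.602×10⁻¹⁹ × 4.34×10⁻⁵ × 7.80×10⁷ = 1.08×10⁻¹⁵ A²
I_n = √(1.08×10⁻¹⁵) = 3.29×10⁻⁸ A = 32.9 nA

32.9 nA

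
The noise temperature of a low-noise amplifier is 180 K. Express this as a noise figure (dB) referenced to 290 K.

2.10 dB

F = 1 + T_e/T₀ = 1 + 180/290 = 1.62069
NF = 10 log₁₀(1.62069) = 2.10 dB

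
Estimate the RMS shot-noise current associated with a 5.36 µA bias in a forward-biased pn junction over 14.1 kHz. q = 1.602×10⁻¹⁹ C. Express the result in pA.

156 pA

I_n = √(2qI·B)
2qI·B = 2 × 1.602×10⁻¹⁹ × 5.36×10⁻⁶ × 1.41×10⁴ = 2.42×10⁻²⁰ A²
I_n = √(2.42×10⁻²⁰) = 1.56×10⁻¹⁰ A = 156 pA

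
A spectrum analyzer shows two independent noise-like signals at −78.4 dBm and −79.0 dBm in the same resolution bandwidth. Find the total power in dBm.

Convert to linear, add, convert back:
P₁ = 1.45×10⁻¹¹ W, P₂ = 1.26×10⁻¹¹ W
P_tot = 2.70×10⁻¹¹ W → 10 log₁₀(P_tot / 10⁻³) = −75.7 dBm

−75.7 dBm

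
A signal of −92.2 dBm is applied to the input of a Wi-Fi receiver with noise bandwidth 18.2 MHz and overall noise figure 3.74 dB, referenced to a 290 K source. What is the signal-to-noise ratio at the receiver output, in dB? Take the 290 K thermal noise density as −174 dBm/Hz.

5.5 dB

Noise floor: N = −174 + 10 log₁₀(B) + NF
10 log₁₀(1.82×10⁷) = 72.6 dB
N = −174 + 72.6 + 3.74 = −97.66 dBm
SNR = P_sig − N = −92.2 − (−97.66) = 5.46 dB → 5.5 dB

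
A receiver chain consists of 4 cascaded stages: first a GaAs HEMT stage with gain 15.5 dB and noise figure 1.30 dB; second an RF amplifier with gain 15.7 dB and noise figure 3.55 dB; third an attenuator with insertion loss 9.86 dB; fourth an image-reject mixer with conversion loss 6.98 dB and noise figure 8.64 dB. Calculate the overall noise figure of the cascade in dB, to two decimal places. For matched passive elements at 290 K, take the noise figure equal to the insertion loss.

1.58 dB

Convert to linear (a loss of L dB is a gain of −L dB): F_i = 10^(NF_i/10), G_i = 10^(G_i,dB/10)
  Stage 1: F_1 = 10^(1.30/10) = 1.349, G_1 = 10^(15.5/10) = 35.48
  Stage 2: F_2 = 10^(3.55/10) = 2.265, G_2 = 10^(15.7/10) = 37.15
  Stage 3: F_3 = 10^(9.86/10) = 9.683, G_3 = 10^(−9.86/10) = 0.1033
  Stage 4: F_4 = 10^(8.64/10) = 7.311, G_4 = 10^(−6.98/10) = 0.2004
Friis cascade:
  F = 1.349 + (2.265 − 1)/35.48 + (9.683 − 1)/1318 + (7.311 − 1)/136.1 = 1.438
NF = 10 log₁₀(1.438) = 1.58 dB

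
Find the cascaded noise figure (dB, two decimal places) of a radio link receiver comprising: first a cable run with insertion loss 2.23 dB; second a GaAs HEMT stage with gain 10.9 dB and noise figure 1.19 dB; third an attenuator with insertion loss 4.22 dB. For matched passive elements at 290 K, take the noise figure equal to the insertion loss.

3.84 dB

Convert to linear (a loss of L dB is a gain of −L dB): F_i = 10^(NF_i/10), G_i = 10^(G_i,dB/10)
  Stage 1: F_1 = 10^(2.23/10) = 1.671, G_1 = 10^(−2.23/10) = 0.5984
  Stage 2: F_2 = 10^(1.19/10) = 1.315, G_2 = 10^(10.9/10) = 12.30
  Stage 3: F_3 = 10^(4.22/10) = 2.642, G_3 = 10^(−4.22/10) = 0.3784
Friis cascade:
  F = 1.671 + (1.315 − 1)/0.5984 + (2.642 − 1)/7.362 = 2.421
NF = 10 log₁₀(2.421) = 3.84 dB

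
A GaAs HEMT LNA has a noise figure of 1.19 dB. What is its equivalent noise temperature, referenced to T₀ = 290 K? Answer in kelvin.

91.4 K

F = 10^(1.19/10) = 1.31522
T_e = (F − 1)·T₀ = (1.31522 − 1) × 290 = 91.4 K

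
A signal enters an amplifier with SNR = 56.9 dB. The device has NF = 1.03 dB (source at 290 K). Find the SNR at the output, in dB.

55.87 dB

By definition F = SNR_in/SNR_out, so in dB: SNR_out = SNR_in − NF
SNR_out = 56.9 − 1.03 = 55.87 dB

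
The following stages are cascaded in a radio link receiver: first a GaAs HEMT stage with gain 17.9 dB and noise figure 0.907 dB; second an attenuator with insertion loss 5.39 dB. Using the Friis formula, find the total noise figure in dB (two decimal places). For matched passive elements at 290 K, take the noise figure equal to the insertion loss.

Convert to linear (a loss of L dB is a gain of −L dB): F_i = 10^(NF_i/10), G_i = 10^(G_i,dB/10)
  Stage 1: F_1 = 10^(0.907/10) = 1.232, G_1 = 10^(17.9/10) = 61.66
  Stage 2: F_2 = 10^(5.39/10) = 3.459, G_2 = 10^(−5.39/10) = 0.2891
Friis cascade:
  F = 1.232 + (3.459 − 1)/61.66 = 1.272
NF = 10 log₁₀(1.272) = 1.05 dB

1.05 dB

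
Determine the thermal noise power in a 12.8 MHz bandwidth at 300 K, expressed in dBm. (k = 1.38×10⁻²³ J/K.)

−102.8 dBm

P_n = kTB = 1.38×10⁻²³ × 300 × 1.28×10⁷ = 5.30×10⁻¹⁴ W
In dBm: 10 log₁₀(5.30×10⁻¹⁴ / 10⁻³) = −102.8 dBm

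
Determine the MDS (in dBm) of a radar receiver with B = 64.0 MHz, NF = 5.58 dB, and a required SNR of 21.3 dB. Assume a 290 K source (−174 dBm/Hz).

−69.1 dBm

Sensitivity = −174 + 10 log₁₀(B) + NF + SNR_min
= −174 + 78.06 + 5.58 + 21.3
= −69.06 dBm → −69.1 dBm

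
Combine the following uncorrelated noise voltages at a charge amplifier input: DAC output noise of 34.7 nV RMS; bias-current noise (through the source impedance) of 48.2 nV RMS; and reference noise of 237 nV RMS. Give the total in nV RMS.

Uncorrelated sources add in power (mean-square): V_tot = √(ΣV_i²)
V_tot = √[(3.47×10⁻⁸)² + (4.82×10⁻⁸)² + (2.37×10⁻⁷)²] = 2.44×10⁻⁷ V = 244 nV

244 nV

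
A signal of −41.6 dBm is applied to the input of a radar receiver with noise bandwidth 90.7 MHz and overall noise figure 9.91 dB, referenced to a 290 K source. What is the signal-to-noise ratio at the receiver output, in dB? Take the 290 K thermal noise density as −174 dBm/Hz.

42.9 dB

Noise floor: N = −174 + 10 log₁₀(B) + NF
10 log₁₀(9.07×10⁷) = 79.58 dB
N = −174 + 79.58 + 9.91 = −84.51 dBm
SNR = P_sig − N = −41.6 − (−84.51) = 42.91 dB → 42.9 dB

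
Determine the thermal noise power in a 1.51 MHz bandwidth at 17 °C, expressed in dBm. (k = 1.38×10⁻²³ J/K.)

−112.2 dBm

T = 17 °C + 273.15 = 290.15 K
P_n = kTB = 1.38×10⁻²³ × 290.15 × 1.51×10⁶ = 6.05×10⁻¹⁵ W
In dBm: 10 log₁₀(6.05×10⁻¹⁵ / 10⁻³) = −112.2 dBm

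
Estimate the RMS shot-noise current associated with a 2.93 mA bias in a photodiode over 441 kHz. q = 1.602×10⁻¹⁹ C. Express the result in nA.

I_n = √(2qI·B)
2qI·B = 2 × 1.602×10⁻¹⁹ × 2.93×10⁻³ × 4.41×10⁵ = 4.14×10⁻¹⁶ A²
I_n = √(4.14×10⁻¹⁶) = 2.03×10⁻⁸ A = 20.3 nA

20.3 nA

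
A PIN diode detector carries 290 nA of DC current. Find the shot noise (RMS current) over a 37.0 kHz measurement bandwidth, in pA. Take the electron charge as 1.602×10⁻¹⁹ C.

I_n = √(2qI·B)
2qI·B = 2 × 1.602×10⁻¹⁹ × 2.90×10⁻⁷ × 3.70×10⁴ = 3.44×10⁻²¹ A²
I_n = √(3.44×10⁻²¹) = 5.86×10⁻¹¹ A = 58.6 pA

58.6 pA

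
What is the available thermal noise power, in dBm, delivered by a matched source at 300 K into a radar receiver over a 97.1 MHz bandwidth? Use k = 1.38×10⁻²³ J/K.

P_n = kTB = 1.38×10⁻²³ × 300 × 9.71×10⁷ = 4.02×10⁻¹³ W
In dBm: 10 log₁₀(4.02×10⁻¹³ / 10⁻³) = −94.0 dBm

−94.0 dBm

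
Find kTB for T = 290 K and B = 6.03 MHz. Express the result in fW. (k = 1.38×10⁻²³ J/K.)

24.1 fW

P_n = kTB = 1.38×10⁻²³ × 290 × 6.03×10⁶ = 2.41×10⁻¹⁴ W = 24.1 fW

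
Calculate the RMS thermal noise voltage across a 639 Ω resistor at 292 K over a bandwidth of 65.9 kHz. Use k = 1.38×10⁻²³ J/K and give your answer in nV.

824 nV

V_n = √(4kTRB)
4kTRB = 4 × 1.38×10⁻²³ × 292 × 6.39×10² × 6.59×10⁴ = 6.79×10⁻¹³ V²
V_n = √(6.79×10⁻¹³) = 8.24×10⁻⁷ V = 824 nV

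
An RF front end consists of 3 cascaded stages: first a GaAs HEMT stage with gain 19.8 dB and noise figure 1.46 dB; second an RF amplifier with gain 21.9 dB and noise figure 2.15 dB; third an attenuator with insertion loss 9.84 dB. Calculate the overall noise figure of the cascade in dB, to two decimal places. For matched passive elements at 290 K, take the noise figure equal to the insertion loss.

1.48 dB

Convert to linear (a loss of L dB is a gain of −L dB): F_i = 10^(NF_i/10), G_i = 10^(G_i,dB/10)
  Stage 1: F_1 = 10^(1.46/10) = 1.400, G_1 = 10^(19.8/10) = 95.50
  Stage 2: F_2 = 10^(2.15/10) = 1.641, G_2 = 10^(21.9/10) = 154.9
  Stage 3: F_3 = 10^(9.84/10) = 9.638, G_3 = 10^(−9.84/10) = 0.1038
Friis cascade:
  F = 1.400 + (1.641 − 1)/95.50 + (9.638 − 1)/1.479×10⁴ = 1.407
NF = 10 log₁₀(1.407) = 1.48 dB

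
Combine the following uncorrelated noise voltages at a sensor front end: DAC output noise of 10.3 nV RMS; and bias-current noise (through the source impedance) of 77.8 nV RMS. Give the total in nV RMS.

Uncorrelated sources add in power (mean-square): V_tot = √(ΣV_i²)
V_tot = √[(1.03×10⁻⁸)² + (7.78×10⁻⁸)²] = 7.85×10⁻⁸ V = 78.5 nV

78.5 nV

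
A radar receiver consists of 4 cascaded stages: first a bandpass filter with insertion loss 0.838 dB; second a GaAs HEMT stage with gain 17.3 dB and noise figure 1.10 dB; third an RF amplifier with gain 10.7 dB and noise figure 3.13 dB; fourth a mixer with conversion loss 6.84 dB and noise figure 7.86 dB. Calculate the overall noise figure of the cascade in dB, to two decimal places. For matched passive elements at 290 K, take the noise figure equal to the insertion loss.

2.03 dB

Convert to linear (a loss of L dB is a gain of −L dB): F_i = 10^(NF_i/10), G_i = 10^(G_i,dB/10)
  Stage 1: F_1 = 10^(0.838/10) = 1.213, G_1 = 10^(−0.838/10) = 0.8245
  Stage 2: F_2 = 10^(1.10/10) = 1.288, G_2 = 10^(17.3/10) = 53.70
  Stage 3: F_3 = 10^(3.13/10) = 2.056, G_3 = 10^(10.7/10) = 11.75
  Stage 4: F_4 = 10^(7.86/10) = 6.109, G_4 = 10^(−6.84/10) = 0.2070
Friis cascade:
  F = 1.213 + (1.288 − 1)/0.8245 + (2.056 − 1)/44.28 + (6.109 − 1)/520.2 = 1.596
NF = 10 log₁₀(1.596) = 2.03 dB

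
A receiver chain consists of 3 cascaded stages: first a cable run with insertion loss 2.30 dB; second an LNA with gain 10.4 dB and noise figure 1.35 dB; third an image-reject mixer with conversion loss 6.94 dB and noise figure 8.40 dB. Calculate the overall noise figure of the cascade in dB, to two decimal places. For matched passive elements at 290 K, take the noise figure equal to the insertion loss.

Convert to linear (a loss of L dB is a gain of −L dB): F_i = 10^(NF_i/10), G_i = 10^(G_i,dB/10)
  Stage 1: F_1 = 10^(2.30/10) = 1.698, G_1 = 10^(−2.30/10) = 0.5888
  Stage 2: F_2 = 10^(1.35/10) = 1.365, G_2 = 10^(10.4/10) = 10.96
  Stage 3: F_3 = 10^(8.40/10) = 6.918, G_3 = 10^(−6.94/10) = 0.2023
Friis cascade:
  F = 1.698 + (1.365 − 1)/0.5888 + (6.918 − 1)/6.457 = 3.234
NF = 10 log₁₀(3.234) = 5.10 dB

5.10 dB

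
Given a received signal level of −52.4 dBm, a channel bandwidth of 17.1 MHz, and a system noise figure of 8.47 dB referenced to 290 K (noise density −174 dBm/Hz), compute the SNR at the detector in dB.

Noise floor: N = −174 + 10 log₁₀(B) + NF
10 log₁₀(1.71×10⁷) = 72.33 dB
N = −174 + 72.33 + 8.47 = −93.20 dBm
SNR = P_sig − N = −52.4 − (−93.20) = 40.80 dB → 40.8 dB

40.8 dB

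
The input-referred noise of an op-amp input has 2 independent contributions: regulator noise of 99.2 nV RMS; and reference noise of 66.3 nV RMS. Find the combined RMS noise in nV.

119 nV

Uncorrelated sources add in power (mean-square): V_tot = √(ΣV_i²)
V_tot = √[(9.92×10⁻⁸)² + (6.63×10⁻⁸)²] = 1.19×10⁻⁷ V = 119 nV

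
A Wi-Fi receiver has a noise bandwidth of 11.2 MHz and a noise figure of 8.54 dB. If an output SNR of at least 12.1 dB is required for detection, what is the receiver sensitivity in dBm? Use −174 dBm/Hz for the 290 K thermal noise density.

−82.9 dBm

Sensitivity = −174 + 10 log₁₀(B) + NF + SNR_min
= −174 + 70.49 + 8.54 + 12.1
= −82.87 dBm → −82.9 dBm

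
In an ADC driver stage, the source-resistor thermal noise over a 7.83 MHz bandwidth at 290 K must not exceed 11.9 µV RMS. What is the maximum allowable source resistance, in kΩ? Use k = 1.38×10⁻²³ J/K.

Johnson–Nyquist: V_n = √(4kTRB) ⇒ R = V_n² / (4kTB)
4kTB = 4 × 1.38×10⁻²³ × 290 × 7.83×10⁶ = 1.25×10⁻¹³
R = (1.19×10⁻⁵)² / 1.25×10⁻¹³ = 1.13×10³ Ω = 1.13 kΩ

1.13 kΩ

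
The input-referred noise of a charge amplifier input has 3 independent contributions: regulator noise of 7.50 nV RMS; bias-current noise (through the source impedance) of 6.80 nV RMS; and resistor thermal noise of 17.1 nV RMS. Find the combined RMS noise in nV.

Uncorrelated sources add in power (mean-square): V_tot = √(ΣV_i²)
V_tot = √[(7.50×10⁻⁹)² + (6.80×10⁻⁹)² + (1.71×10⁻⁸)²] = 1.99×10⁻⁸ V = 19.9 nV

19.9 nV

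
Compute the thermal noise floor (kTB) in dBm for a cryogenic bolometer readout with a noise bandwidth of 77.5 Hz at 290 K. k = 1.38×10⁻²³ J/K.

P_n = kTB = 1.38×10⁻²³ × 290 × 7.75×10¹ = 3.10×10⁻¹⁹ W
In dBm: 10 log₁₀(3.10×10⁻¹⁹ / 10⁻³) = −155.1 dBm

−155.1 dBm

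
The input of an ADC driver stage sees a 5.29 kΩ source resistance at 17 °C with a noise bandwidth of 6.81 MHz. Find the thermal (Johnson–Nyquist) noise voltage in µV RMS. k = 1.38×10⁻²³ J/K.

24.0 µV

T = 17 °C + 273.15 = 290.15 K
V_n = √(4kTRB)
4kTRB = 4 × 1.38×10⁻²³ × 290.15 × 5.29×10³ × 6.81×10⁶ = 5.77×10⁻¹⁰ V²
V_n = √(5.77×10⁻¹⁰) = 2.40×10⁻⁵ V = 24.0 µV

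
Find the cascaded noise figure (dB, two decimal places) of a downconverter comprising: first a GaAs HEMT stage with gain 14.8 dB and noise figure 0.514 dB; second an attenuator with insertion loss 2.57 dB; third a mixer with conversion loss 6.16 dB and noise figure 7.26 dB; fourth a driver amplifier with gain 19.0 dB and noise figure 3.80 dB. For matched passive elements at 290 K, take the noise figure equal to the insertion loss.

2.45 dB

Convert to linear (a loss of L dB is a gain of −L dB): F_i = 10^(NF_i/10), G_i = 10^(G_i,dB/10)
  Stage 1: F_1 = 10^(0.514/10) = 1.126, G_1 = 10^(14.8/10) = 30.20
  Stage 2: F_2 = 10^(2.57/10) = 1.807, G_2 = 10^(−2.57/10) = 0.5534
  Stage 3: F_3 = 10^(7.26/10) = 5.321, G_3 = 10^(−6.16/10) = 0.2421
  Stage 4: F_4 = 10^(3.80/10) = 2.399, G_4 = 10^(19.0/10) = 79.43
Friis cascade:
  F = 1.126 + (1.807 − 1)/30.20 + (5.321 − 1)/16.71 + (2.399 − 1)/4.046 = 1.757
NF = 10 log₁₀(1.757) = 2.45 dB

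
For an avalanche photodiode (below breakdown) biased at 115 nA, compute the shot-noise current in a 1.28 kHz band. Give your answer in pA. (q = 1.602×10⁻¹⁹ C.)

6.87 pA

I_n = √(2qI·B)
2qI·B = 2 × 1.602×10⁻¹⁹ × 1.15×10⁻⁷ × 1.28×10³ = 4.72×10⁻²³ A²
I_n = √(4.72×10⁻²³) = 6.87×10⁻¹² A = 6.87 pA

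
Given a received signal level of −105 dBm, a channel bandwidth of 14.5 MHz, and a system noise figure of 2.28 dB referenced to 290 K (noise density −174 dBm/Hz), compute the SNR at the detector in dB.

Noise floor: N = −174 + 10 log₁₀(B) + NF
10 log₁₀(1.45×10⁷) = 71.61 dB
N = −174 + 71.61 + 2.28 = −100.11 dBm
SNR = P_sig − N = −105 − (−100.11) = −4.89 dB → −4.9 dB

−4.9 dB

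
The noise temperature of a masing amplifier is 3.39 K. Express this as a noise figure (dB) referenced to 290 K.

0.050 dB

F = 1 + T_e/T₀ = 1 + 3.39/290 = 1.01169
NF = 10 log₁₀(1.01169) = 0.050 dB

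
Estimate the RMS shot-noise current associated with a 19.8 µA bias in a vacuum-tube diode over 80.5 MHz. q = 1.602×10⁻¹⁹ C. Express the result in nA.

22.6 nA

I_n = √(2qI·B)
2qI·B = 2 × 1.602×10⁻¹⁹ × 1.98×10⁻⁵ × 8.05×10⁷ = 5.11×10⁻¹⁶ A²
I_n = √(5.11×10⁻¹⁶) = 2.26×10⁻⁸ A = 22.6 nA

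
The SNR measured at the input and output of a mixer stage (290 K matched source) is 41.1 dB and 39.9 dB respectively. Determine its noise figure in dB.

NF (dB) = SNR_in(dB) − SNR_out(dB) when the source is at T₀
NF = 41.1 − 39.9 = 1.2 dB

1.2 dB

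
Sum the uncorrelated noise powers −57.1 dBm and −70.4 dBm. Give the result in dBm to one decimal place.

Convert to linear, add, convert back:
P₁ = 1.95×10⁻⁹ W, P₂ = 9.12×10⁻¹¹ W
P_tot = 2.04×10⁻⁹ W → 10 log₁₀(P_tot / 10⁻³) = −56.9 dBm

−56.9 dBm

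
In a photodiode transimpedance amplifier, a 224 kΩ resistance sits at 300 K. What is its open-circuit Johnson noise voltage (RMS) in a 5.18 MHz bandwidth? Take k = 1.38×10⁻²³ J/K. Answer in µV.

V_n = √(4kTRB)
4kTRB = 4 × 1.38×10⁻²³ × 300 × 2.24×10⁵ × 5.18×10⁶ = 1.92×10⁻⁸ V²
V_n = √(1.92×10⁻⁸) = 1.39×10⁻⁴ V = 139 µV

139 µV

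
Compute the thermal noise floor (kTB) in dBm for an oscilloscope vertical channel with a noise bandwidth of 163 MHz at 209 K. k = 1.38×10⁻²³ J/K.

−93.3 dBm

P_n = kTB = 1.38×10⁻²³ × 209 × 1.63×10⁸ = 4.70×10⁻¹³ W
In dBm: 10 log₁₀(4.70×10⁻¹³ / 10⁻³) = −93.3 dBm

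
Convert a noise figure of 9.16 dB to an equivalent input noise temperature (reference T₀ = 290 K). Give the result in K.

2100 K

F = 10^(9.16/10) = 8.24138
T_e = (F − 1)·T₀ = (8.24138 − 1) × 290 = 2100 K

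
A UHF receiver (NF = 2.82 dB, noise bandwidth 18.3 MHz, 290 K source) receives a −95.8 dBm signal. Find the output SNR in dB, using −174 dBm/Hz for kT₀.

Noise floor: N = −174 + 10 log₁₀(B) + NF
10 log₁₀(1.83×10⁷) = 72.62 dB
N = −174 + 72.62 + 2.82 = −98.56 dBm
SNR = P_sig − N = −95.8 − (−98.56) = 2.76 dB → 2.8 dB

2.8 dB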